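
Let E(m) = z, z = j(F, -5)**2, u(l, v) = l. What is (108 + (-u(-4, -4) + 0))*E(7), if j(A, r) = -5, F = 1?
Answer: 2800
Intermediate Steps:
z = 25 (z = (-5)**2 = 25)
E(m) = 25
(108 + (-u(-4, -4) + 0))*E(7) = (108 + (-1*(-4) + 0))*25 = (108 + (4 + 0))*25 = (108 + 4)*25 = 112*25 = 2800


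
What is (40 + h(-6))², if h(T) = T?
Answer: 1156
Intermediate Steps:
(40 + h(-6))² = (40 - 6)² = 34² = 1156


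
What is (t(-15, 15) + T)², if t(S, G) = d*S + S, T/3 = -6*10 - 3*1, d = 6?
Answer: 86436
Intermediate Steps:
T = -189 (T = 3*(-6*10 - 3*1) = 3*(-60 - 3) = 3*(-63) = -189)
t(S, G) = 7*S (t(S, G) = 6*S + S = 7*S)
(t(-15, 15) + T)² = (7*(-15) - 189)² = (-105 - 189)² = (-294)² = 86436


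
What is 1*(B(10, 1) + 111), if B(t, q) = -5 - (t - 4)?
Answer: 100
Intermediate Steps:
B(t, q) = -1 - t (B(t, q) = -5 - (-4 + t) = -5 + (4 - t) = -1 - t)
1*(B(10, 1) + 111) = 1*((-1 - 1*10) + 111) = 1*((-1 - 10) + 111) = 1*(-11 + 111) = 1*100 = 100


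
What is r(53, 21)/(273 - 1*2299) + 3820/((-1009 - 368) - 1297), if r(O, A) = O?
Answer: -20631/14182 ≈ -1.4547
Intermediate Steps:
r(53, 21)/(273 - 1*2299) + 3820/((-1009 - 368) - 1297) = 53/(273 - 1*2299) + 3820/((-1009 - 368) - 1297) = 53/(273 - 2299) + 3820/(-1377 - 1297) = 53/(-2026) + 3820/(-2674) = 53*(-1/2026) + 3820*(-1/2674) = -53/2026 - 10/7 = -20631/14182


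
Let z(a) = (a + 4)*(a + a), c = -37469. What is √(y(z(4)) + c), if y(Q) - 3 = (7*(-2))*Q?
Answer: I*√38362 ≈ 195.86*I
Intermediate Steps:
z(a) = 2*a*(4 + a) (z(a) = (4 + a)*(2*a) = 2*a*(4 + a))
y(Q) = 3 - 14*Q (y(Q) = 3 + (7*(-2))*Q = 3 - 14*Q)
√(y(z(4)) + c) = √((3 - 28*4*(4 + 4)) - 37469) = √((3 - 28*4*8) - 37469) = √((3 - 14*64) - 37469) = √((3 - 896) - 37469) = √(-893 - 37469) = √(-38362) = I*√38362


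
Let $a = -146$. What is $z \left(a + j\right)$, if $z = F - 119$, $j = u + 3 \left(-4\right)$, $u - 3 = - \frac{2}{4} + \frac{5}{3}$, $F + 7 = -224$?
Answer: $\frac{161525}{3} \approx 53842.0$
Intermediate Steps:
$F = -231$ ($F = -7 - 224 = -231$)
$u = \frac{25}{6}$ ($u = 3 + \left(- \frac{2}{4} + \frac{5}{3}\right) = 3 + \left(\left(-2\right) \frac{1}{4} + 5 \cdot \frac{1}{3}\right) = 3 + \left(- \frac{1}{2} + \frac{5}{3}\right) = 3 + \frac{7}{6} = \frac{25}{6} \approx 4.1667$)
$j = - \frac{47}{6}$ ($j = \frac{25}{6} + 3 \left(-4\right) = \frac{25}{6} - 12 = - \frac{47}{6} \approx -7.8333$)
$z = -350$ ($z = -231 - 119 = -350$)
$z \left(a + j\right) = - 350 \left(-146 - \frac{47}{6}\right) = \left(-350\right) \left(- \frac{923}{6}\right) = \frac{161525}{3}$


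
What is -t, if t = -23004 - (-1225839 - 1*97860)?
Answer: -1300695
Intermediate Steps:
t = 1300695 (t = -23004 - (-1225839 - 97860) = -23004 - 1*(-1323699) = -23004 + 1323699 = 1300695)
-t = -1*1300695 = -1300695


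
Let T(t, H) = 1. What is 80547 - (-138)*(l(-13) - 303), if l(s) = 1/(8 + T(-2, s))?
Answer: 116245/3 ≈ 38748.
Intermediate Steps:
l(s) = 1/9 (l(s) = 1/(8 + 1) = 1/9)
80547 - (-138)*(l(-13) - 303) = 80547 - (-138)*(1/9 - 303) = 80547 - (-138)*(-2726)/9 = 80547 - 1*125396/3 = 80547 - 125396/3 = 116245/3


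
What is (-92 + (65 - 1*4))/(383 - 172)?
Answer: -31/211 ≈ -0.14692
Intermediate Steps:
(-92 + (65 - 1*4))/(383 - 172) = (-92 + (65 - 4))/211 = (-92 + 61)*(1/211) = -31*1/211 = -31/211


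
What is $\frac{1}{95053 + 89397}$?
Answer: $\frac{1}{184450} \approx 5.4215 \cdot 10^{-6}$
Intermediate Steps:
$\frac{1}{95053 + 89397} = \frac{1}{184450}$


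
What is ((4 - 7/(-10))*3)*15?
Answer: 423/2 ≈ 211.50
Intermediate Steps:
((4 - 7/(-10))*3)*15 = ((4 - 7*(-1)/10)*3)*15 = ((4 - 1*(-7/10))*3)*15 = ((4 + 7/10)*3)*15 = ((47/10)*3)*15 = (141/10)*15 = 423/2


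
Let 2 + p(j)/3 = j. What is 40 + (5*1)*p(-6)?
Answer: -80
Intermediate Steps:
p(j) = -6 + 3*j
40 + (5*1)*p(-6) = 40 + (5*1)*(-6 + 3*(-6)) = 40 + 5*(-6 - 18) = 40 + 5*(-24) = 40 - 120 = -80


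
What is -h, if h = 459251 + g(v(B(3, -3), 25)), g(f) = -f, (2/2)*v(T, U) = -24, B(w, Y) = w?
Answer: -459275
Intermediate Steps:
v(T, U) = -24
h = 459275 (h = 459251 - 1*(-24) = 459251 + 24 = 459275)
-h = -1*459275 = -459275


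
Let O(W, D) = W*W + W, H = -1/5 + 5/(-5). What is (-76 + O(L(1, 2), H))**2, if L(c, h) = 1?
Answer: 5476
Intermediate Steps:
H = -6/5 (H = -1*1/5 + 5*(-1/5) = -1/5 - 1 = -6/5 ≈ -1.2000)
O(W, D) = W + W**2 (O(W, D) = W**2 + W = W + W**2)
(-76 + O(L(1, 2), H))**2 = (-76 + 1*(1 + 1))**2 = (-76 + 1*2)**2 = (-76 + 2)**2 = (-74)**2 = 5476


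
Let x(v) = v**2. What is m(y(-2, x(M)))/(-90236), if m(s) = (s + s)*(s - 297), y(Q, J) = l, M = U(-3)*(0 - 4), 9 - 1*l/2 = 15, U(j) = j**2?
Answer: -1854/22559 ≈ -0.082185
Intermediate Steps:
l = -12 (l = 18 - 2*15 = 18 - 30 = -12)
M = -36 (M = (-3)**2*(0 - 4) = 9*(-4) = -36)
y(Q, J) = -12
m(s) = 2*s*(-297 + s) (m(s) = (2*s)*(-297 + s) = 2*s*(-297 + s))
m(y(-2, x(M)))/(-90236) = (2*(-12)*(-297 - 12))/(-90236) = (2*(-12)*(-309))*(-1/90236) = 7416*(-1/90236) = -1854/22559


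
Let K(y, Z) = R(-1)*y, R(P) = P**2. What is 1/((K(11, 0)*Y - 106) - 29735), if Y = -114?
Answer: -1/31095 ≈ -3.2159e-5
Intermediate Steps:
K(y, Z) = y (K(y, Z) = (-1)**2*y = 1*y = y)
1/((K(11, 0)*Y - 106) - 29735) = 1/((11*(-114) - 106) - 29735) = 1/((-1254 - 106) - 29735) = 1/(-1360 - 29735) = 1/(-31095) = -1/31095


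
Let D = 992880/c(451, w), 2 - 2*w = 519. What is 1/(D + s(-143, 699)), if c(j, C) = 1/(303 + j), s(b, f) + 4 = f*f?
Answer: 1/749120117 ≈ 1.3349e-9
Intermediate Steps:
w = -517/2 (w = 1 - ½*519 = 1 - 519/2 = -517/2 ≈ -258.50)
s(b, f) = -4 + f² (s(b, f) = -4 + f*f = -4 + f²)
D = 748631520 (D = 992880/(1/(303 + 451)) = 992880/(1/754) = 992880*754 = 748631520)
1/(D + s(-143, 699)) = 1/(748631520 + (-4 + 699²)) = 1/(748631520 + (-4 + 488601)) = 1/(748631520 + 488597) = 1/749120117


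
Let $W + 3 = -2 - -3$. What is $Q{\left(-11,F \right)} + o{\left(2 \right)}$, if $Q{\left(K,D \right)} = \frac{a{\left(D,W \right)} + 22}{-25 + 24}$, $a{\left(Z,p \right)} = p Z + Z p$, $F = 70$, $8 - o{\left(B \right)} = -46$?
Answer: $312$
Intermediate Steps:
$o{\left(B \right)} = 54$ ($o{\left(B \right)} = 8 - -46 = 8 + 46 = 54$)
$W = -2$ ($W = -3 - -1 = -3 + \left(-2 + 3\right) = -3 + 1 = -2$)
$a{\left(Z,p \right)} = 2 Z p$ ($a{\left(Z,p \right)} = Z p + Z p = 2 Z p$)
$Q{\left(K,D \right)} = -22 + 4 D$ ($Q{\left(K,D \right)} = \frac{2 D \left(-2\right) + 22}{-25 + 24} = \frac{- 4 D + 22}{-1} = \left(22 - 4 D\right) \left(-1\right) = -22 + 4 D$)
$Q{\left(-11,F \right)} + o{\left(2 \right)} = \left(-22 + 4 \cdot 70\right) + 54 = \left(-22 + 280\right) + 54 = 258 + 54 = 312$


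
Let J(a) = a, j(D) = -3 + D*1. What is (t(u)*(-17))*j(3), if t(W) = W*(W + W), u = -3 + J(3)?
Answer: 0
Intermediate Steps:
j(D) = -3 + D
u = 0 (u = -3 + 3 = 0)
t(W) = 2*W² (t(W) = W*(2*W) = 2*W²)
(t(u)*(-17))*j(3) = ((2*0²)*(-17))*(-3 + 3) = ((2*0)*(-17))*0 = (0*(-17))*0 = 0*0 = 0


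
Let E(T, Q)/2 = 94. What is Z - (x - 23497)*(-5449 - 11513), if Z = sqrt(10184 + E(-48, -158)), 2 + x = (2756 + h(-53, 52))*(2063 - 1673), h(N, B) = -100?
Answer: 17171328042 + 2*sqrt(2593) ≈ 1.7171e+10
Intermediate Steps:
x = 1035838 (x = -2 + (2756 - 100)*(2063 - 1673) = -2 + 2656*390 = -2 + 1035840 = 1035838)
E(T, Q) = 188 (E(T, Q) = 2*94 = 188)
Z = 2*sqrt(2593) (Z = sqrt(10184 + 188) = sqrt(10372) = 2*sqrt(2593) ≈ 101.84)
Z - (x - 23497)*(-5449 - 11513) = 2*sqrt(2593) - (1035838 - 23497)*(-5449 - 11513) = 2*sqrt(2593) - 1012341*(-16962) = 2*sqrt(2593) - 1*(-17171328042) = 2*sqrt(2593) + 17171328042 = 17171328042 + 2*sqrt(2593)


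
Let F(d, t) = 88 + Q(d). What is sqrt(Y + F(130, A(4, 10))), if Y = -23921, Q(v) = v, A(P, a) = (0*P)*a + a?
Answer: I*sqrt(23703) ≈ 153.96*I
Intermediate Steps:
A(P, a) = a (A(P, a) = 0*a + a = 0 + a = a)
F(d, t) = 88 + d
sqrt(Y + F(130, A(4, 10))) = sqrt(-23921 + (88 + 130)) = sqrt(-23921 + 218) = sqrt(-23703) = I*sqrt(23703)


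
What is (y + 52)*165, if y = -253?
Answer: -33165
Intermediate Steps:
(y + 52)*165 = (-253 + 52)*165 = -201*165 = -33165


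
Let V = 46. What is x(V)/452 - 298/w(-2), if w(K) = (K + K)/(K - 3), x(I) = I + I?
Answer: -84139/226 ≈ -372.30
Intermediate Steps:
x(I) = 2*I
w(K) = 2*K/(-3 + K) (w(K) = (2*K)/(-3 + K) = 2*K/(-3 + K))
x(V)/452 - 298/w(-2) = (2*46)/452 - 298/(2*(-2)/(-3 - 2)) = 92*(1/452) - 298/(2*(-2)/(-5)) = 23/113 - 298/(2*(-2)*(-1/5)) = 23/113 - 298/4/5 = 23/113 - 298*5/4 = 23/113 - 745/2 = -84139/226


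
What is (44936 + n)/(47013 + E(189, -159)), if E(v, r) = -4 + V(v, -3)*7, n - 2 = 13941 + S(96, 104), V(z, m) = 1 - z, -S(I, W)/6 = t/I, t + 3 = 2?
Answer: 942065/731088 ≈ 1.2886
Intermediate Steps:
t = -1 (t = -3 + 2 = -1)
S(I, W) = 6/I (S(I, W) = -(-6)/I = 6/I)
n = 223089/16 (n = 2 + (13941 + 6/96) = 2 + (13941 + 6*(1/96)) = 2 + (13941 + 1/16) = 2 + 223057/16 = 223089/16 ≈ 13943.)
E(v, r) = 3 - 7*v (E(v, r) = -4 + (1 - v)*7 = -4 + (7 - 7*v) = 3 - 7*v)
(44936 + n)/(47013 + E(189, -159)) = (44936 + 223089/16)/(47013 + (3 - 7*189)) = 942065/(16*(47013 + (3 - 1323))) = 942065/(16*(47013 - 1320)) = (942065/16)/45693 = (942065/16)*(1/45693) = 942065/731088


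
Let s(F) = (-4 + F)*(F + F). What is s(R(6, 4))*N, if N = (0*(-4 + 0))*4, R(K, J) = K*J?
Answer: 0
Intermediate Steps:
R(K, J) = J*K
s(F) = 2*F*(-4 + F) (s(F) = (-4 + F)*(2*F) = 2*F*(-4 + F))
N = 0 (N = (0*(-4))*4 = 0*4 = 0)
s(R(6, 4))*N = (2*(4*6)*(-4 + 4*6))*0 = (2*24*(-4 + 24))*0 = (2*24*20)*0 = 960*0 = 0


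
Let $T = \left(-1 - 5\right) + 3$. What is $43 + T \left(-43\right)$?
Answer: $172$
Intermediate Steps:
$T = -3$ ($T = -6 + 3 = -3$)
$43 + T \left(-43\right) = 43 - -129 = 43 + 129 = 172$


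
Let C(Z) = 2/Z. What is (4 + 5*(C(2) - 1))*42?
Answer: 168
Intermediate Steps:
(4 + 5*(C(2) - 1))*42 = (4 + 5*(2/2 - 1))*42 = (4 + 5*(2*(½) - 1))*42 = (4 + 5*(1 - 1))*42 = (4 + 5*0)*42 = (4 + 0)*42 = 4*42 = 168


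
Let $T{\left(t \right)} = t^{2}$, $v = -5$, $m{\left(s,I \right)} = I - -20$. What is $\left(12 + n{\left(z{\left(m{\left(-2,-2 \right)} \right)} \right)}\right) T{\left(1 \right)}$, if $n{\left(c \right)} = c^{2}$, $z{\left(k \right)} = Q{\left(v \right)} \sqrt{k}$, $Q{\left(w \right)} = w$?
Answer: $462$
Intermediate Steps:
$m{\left(s,I \right)} = 20 + I$ ($m{\left(s,I \right)} = I + 20 = 20 + I$)
$z{\left(k \right)} = - 5 \sqrt{k}$
$\left(12 + n{\left(z{\left(m{\left(-2,-2 \right)} \right)} \right)}\right) T{\left(1 \right)} = \left(12 + \left(- 5 \sqrt{20 - 2}\right)^{2}\right) 1^{2} = \left(12 + \left(- 5 \sqrt{18}\right)^{2}\right) 1 = \left(12 + \left(- 5 \cdot 3 \sqrt{2}\right)^{2}\right) 1 = \left(12 + \left(- 15 \sqrt{2}\right)^{2}\right) 1 = \left(12 + 450\right) 1 = 462 \cdot 1 = 462$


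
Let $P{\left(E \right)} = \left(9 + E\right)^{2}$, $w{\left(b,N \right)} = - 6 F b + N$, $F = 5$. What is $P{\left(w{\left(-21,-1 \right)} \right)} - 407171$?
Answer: $-127$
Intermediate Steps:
$w{\left(b,N \right)} = N - 30 b$ ($w{\left(b,N \right)} = \left(-6\right) 5 b + N = - 30 b + N = N - 30 b$)
$P{\left(w{\left(-21,-1 \right)} \right)} - 407171 = \left(9 - -629\right)^{2} - 407171 = \left(9 + \left(-1 + 630\right)\right)^{2} - 407171 = \left(9 + 629\right)^{2} - 407171 = 638^{2} - 407171 = 407044 - 407171 = -127$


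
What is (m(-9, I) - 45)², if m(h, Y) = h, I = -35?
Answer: 2916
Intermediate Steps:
(m(-9, I) - 45)² = (-9 - 45)² = (-54)² = 2916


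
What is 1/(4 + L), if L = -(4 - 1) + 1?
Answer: 1/2 ≈ 0.50000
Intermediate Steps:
L = -2 (L = -1*3 + 1 = -3 + 1 = -2)
1/(4 + L) = 1/(4 - 2) = 1/2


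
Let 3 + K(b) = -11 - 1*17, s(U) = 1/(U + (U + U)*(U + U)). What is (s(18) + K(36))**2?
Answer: 1659177289/1726596 ≈ 960.95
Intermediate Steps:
s(U) = 1/(U + 4*U**2) (s(U) = 1/(U + (2*U)*(2*U)) = 1/(U + 4*U**2))
K(b) = -31 (K(b) = -3 + (-11 - 1*17) = -3 + (-11 - 17) = -3 - 28 = -31)
(s(18) + K(36))**2 = (1/(18*(1 + 4*18)) - 31)**2 = (1/(18*(1 + 72)) - 31)**2 = ((1/18)/73 - 31)**2 = ((1/18)*(1/73) - 31)**2 = (1/1314 - 31)**2 = (-40733/1314)**2 = 1659177289/1726596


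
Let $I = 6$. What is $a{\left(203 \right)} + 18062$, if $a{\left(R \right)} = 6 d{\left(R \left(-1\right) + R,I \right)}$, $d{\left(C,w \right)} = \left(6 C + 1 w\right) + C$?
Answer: $18098$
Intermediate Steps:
$d{\left(C,w \right)} = w + 7 C$ ($d{\left(C,w \right)} = \left(6 C + w\right) + C = \left(w + 6 C\right) + C = w + 7 C$)
$a{\left(R \right)} = 36$ ($a{\left(R \right)} = 6 \left(6 + 7 \left(R \left(-1\right) + R\right)\right) = 6 \left(6 + 7 \left(- R + R\right)\right) = 6 \left(6 + 7 \cdot 0\right) = 6 \left(6 + 0\right) = 6 \cdot 6 = 36$)
$a{\left(203 \right)} + 18062 = 36 + 18062 = 18098$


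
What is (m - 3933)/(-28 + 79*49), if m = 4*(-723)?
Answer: -325/183 ≈ -1.7760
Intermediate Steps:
m = -2892
(m - 3933)/(-28 + 79*49) = (-2892 - 3933)/(-28 + 79*49) = -6825/(-28 + 3871) = -6825/3843 = -6825*1/3843 = -325/183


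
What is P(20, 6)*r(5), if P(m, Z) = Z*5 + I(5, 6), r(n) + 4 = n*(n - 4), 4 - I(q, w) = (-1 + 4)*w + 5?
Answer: 11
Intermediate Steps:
I(q, w) = -1 - 3*w (I(q, w) = 4 - ((-1 + 4)*w + 5) = 4 - (3*w + 5) = 4 - (5 + 3*w) = 4 + (-5 - 3*w) = -1 - 3*w)
r(n) = -4 + n*(-4 + n) (r(n) = -4 + n*(n - 4) = -4 + n*(-4 + n))
P(m, Z) = -19 + 5*Z (P(m, Z) = Z*5 + (-1 - 3*6) = 5*Z + (-1 - 18) = 5*Z - 19 = -19 + 5*Z)
P(20, 6)*r(5) = (-19 + 5*6)*(-4 + 5² - 4*5) = (-19 + 30)*(-4 + 25 - 20) = 11*1 = 11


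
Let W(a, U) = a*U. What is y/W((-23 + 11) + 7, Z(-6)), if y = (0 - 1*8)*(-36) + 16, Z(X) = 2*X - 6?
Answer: 152/45 ≈ 3.3778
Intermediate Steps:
Z(X) = -6 + 2*X
W(a, U) = U*a
y = 304 (y = (0 - 8)*(-36) + 16 = -8*(-36) + 16 = 288 + 16 = 304)
y/W((-23 + 11) + 7, Z(-6)) = 304/(((-6 + 2*(-6))*((-23 + 11) + 7))) = 304/(((-6 - 12)*(-12 + 7))) = 304/((-18*(-5))) = 304/90 = 304*(1/90) = 152/45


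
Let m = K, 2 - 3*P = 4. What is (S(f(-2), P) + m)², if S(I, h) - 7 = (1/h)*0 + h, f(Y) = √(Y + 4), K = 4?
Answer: 961/9 ≈ 106.78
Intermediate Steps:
P = -⅔ (P = ⅔ - ⅓*4 = ⅔ - 4/3 = -⅔ ≈ -0.66667)
f(Y) = √(4 + Y)
m = 4
S(I, h) = 7 + h (S(I, h) = 7 + ((1/h)*0 + h) = 7 + (0/h + h) = 7 + (0 + h) = 7 + h)
(S(f(-2), P) + m)² = ((7 - ⅔) + 4)² = (19/3 + 4)² = (31/3)² = 961/9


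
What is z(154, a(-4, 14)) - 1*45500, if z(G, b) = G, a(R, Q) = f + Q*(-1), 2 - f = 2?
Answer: -45346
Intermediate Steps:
f = 0 (f = 2 - 1*2 = 2 - 2 = 0)
a(R, Q) = -Q (a(R, Q) = 0 + Q*(-1) = 0 - Q = -Q)
z(154, a(-4, 14)) - 1*45500 = 154 - 1*45500 = 154 - 45500 = -45346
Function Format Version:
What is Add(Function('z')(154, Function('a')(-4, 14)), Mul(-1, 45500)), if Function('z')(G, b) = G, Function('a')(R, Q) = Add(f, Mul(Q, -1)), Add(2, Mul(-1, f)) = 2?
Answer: -45346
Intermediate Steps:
f = 0 (f = Add(2, Mul(-1, 2)) = Add(2, -2) = 0)
Function('a')(R, Q) = Mul(-1, Q) (Function('a')(R, Q) = Add(0, Mul(Q, -1)) = Add(0, Mul(-1, Q)) = Mul(-1, Q))
Add(Function('z')(154, Function('a')(-4, 14)), Mul(-1, 45500)) = Add(154, Mul(-1, 45500)) = Add(154, -45500) = -45346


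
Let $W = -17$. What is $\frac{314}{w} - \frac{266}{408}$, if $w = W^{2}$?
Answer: $\frac{1507}{3468} \approx 0.43454$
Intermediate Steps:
$w = 289$ ($w = \left(-17\right)^{2} = 289$)
$\frac{314}{w} - \frac{266}{408} = \frac{314}{289} - \frac{266}{408} = 314 \cdot \frac{1}{289} - \frac{133}{204} = \frac{314}{289} - \frac{133}{204} = \frac{1507}{3468}$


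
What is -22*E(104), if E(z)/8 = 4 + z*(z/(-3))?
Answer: 1901504/3 ≈ 6.3384e+5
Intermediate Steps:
E(z) = 32 - 8*z²/3 (E(z) = 8*(4 + z*(z/(-3))) = 8*(4 + z*(z*(-⅓))) = 8*(4 + z*(-z/3)) = 8*(4 - z²/3) = 32 - 8*z²/3)
-22*E(104) = -22*(32 - 8/3*104²) = -22*(32 - 8/3*10816) = -22*(32 - 86528/3) = -22*(-86432/3) = 1901504/3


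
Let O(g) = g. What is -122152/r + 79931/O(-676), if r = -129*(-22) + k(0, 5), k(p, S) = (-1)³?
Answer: -309338999/1917812 ≈ -161.30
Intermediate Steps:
k(p, S) = -1
r = 2837 (r = -129*(-22) - 1 = 2838 - 1 = 2837)
-122152/r + 79931/O(-676) = -122152/2837 + 79931/(-676) = -122152*1/2837 + 79931*(-1/676) = -122152/2837 - 79931/676 = -309338999/1917812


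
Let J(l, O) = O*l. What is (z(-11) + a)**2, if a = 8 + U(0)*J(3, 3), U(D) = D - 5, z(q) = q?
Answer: 2304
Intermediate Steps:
U(D) = -5 + D
a = -37 (a = 8 + (-5 + 0)*(3*3) = 8 - 5*9 = 8 - 45 = -37)
(z(-11) + a)**2 = (-11 - 37)**2 = (-48)**2 = 2304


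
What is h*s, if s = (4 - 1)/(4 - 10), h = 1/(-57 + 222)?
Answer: -1/330 ≈ -0.0030303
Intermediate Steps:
h = 1/165 ≈ 0.0060606
s = -1/2 (s = 3/(-6) = 3*(-1/6) = -1/2 ≈ -0.50000)
h*s = (1/165)*(-1/2) = -1/330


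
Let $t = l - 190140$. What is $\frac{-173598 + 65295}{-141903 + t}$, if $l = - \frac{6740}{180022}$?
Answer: $\frac{9748461333}{29887525843} \approx 0.32617$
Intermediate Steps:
$l = - \frac{3370}{90011}$ ($l = \left(-6740\right) \frac{1}{180022} = - \frac{3370}{90011} \approx -0.03744$)
$t = - \frac{17114694910}{90011}$ ($t = - \frac{3370}{90011} - 190140 = - \frac{17114694910}{90011} \approx -1.9014 \cdot 10^{5}$)
$\frac{-173598 + 65295}{-141903 + t} = \frac{-173598 + 65295}{-141903 - \frac{17114694910}{90011}} = - \frac{108303}{- \frac{29887525843}{90011}} = \left(-108303\right) \left(- \frac{90011}{29887525843}\right) = \frac{9748461333}{29887525843}$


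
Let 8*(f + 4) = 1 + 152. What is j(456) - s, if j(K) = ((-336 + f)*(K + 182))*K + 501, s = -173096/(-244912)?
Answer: -2857848178531/30614 ≈ -9.3351e+7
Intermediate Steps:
f = 121/8 (f = -4 + (1 + 152)/8 = -4 + (1/8)*153 = -4 + 153/8 = 121/8 ≈ 15.125)
s = 21637/30614 (s = -173096*(-1/244912) = 21637/30614 ≈ 0.70677)
j(K) = 501 + K*(-233597/4 - 2567*K/8) (j(K) = ((-336 + 121/8)*(K + 182))*K + 501 = (-2567*(182 + K)/8)*K + 501 = (-233597/4 - 2567*K/8)*K + 501 = K*(-233597/4 - 2567*K/8) + 501 = 501 + K*(-233597/4 - 2567*K/8))
j(456) - s = (501 - 233597/4*456 - 2567/8*456**2) - 1*21637/30614 = (501 - 26630058 - 2567/8*207936) - 21637/30614 = (501 - 26630058 - 66721464) - 21637/30614 = -93351021 - 21637/30614 = -2857848178531/30614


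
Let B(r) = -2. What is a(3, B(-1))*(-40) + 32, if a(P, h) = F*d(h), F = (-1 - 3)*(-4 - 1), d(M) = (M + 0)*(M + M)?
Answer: -6368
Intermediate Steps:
d(M) = 2*M² (d(M) = M*(2*M) = 2*M²)
F = 20 (F = -4*(-5) = 20)
a(P, h) = 40*h² (a(P, h) = 20*(2*h²) = 40*h²)
a(3, B(-1))*(-40) + 32 = (40*(-2)²)*(-40) + 32 = (40*4)*(-40) + 32 = 160*(-40) + 32 = -6400 + 32 = -6368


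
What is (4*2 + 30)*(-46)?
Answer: -1748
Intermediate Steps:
(4*2 + 30)*(-46) = (8 + 30)*(-46) = 38*(-46) = -1748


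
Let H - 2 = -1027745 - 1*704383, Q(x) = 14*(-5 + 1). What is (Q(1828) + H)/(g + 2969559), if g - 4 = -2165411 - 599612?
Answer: -288697/34090 ≈ -8.4687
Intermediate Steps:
Q(x) = -56 (Q(x) = 14*(-4) = -56)
H = -1732126 (H = 2 + (-1027745 - 1*704383) = 2 + (-1027745 - 704383) = 2 - 1732128 = -1732126)
g = -2765019 (g = 4 + (-2165411 - 599612) = 4 - 2765023 = -2765019)
(Q(1828) + H)/(g + 2969559) = (-56 - 1732126)/(-2765019 + 2969559) = -1732182/204540 = -1732182*1/204540 = -288697/34090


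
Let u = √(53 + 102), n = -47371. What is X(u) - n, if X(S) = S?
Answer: 47371 + √155 ≈ 47383.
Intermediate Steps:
u = √155 ≈ 12.450
X(u) - n = √155 - 1*(-47371) = √155 + 47371 = 47371 + √155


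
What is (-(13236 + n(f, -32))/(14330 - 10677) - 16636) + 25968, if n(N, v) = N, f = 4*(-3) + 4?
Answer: 34076568/3653 ≈ 9328.4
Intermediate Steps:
f = -8 (f = -12 + 4 = -8)
(-(13236 + n(f, -32))/(14330 - 10677) - 16636) + 25968 = (-(13236 - 8)/(14330 - 10677) - 16636) + 25968 = (-13228/3653 - 16636) + 25968 = -60784536/3653 + 25968 = 34076568/3653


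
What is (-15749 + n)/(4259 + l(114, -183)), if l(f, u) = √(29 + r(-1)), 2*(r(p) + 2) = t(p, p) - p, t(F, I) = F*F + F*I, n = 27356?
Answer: 98868426/36278105 - 11607*√114/36278105 ≈ 2.7219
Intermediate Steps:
t(F, I) = F² + F*I
r(p) = -2 + p² - p/2 (r(p) = -2 + (p*(p + p) - p)/2 = -2 + (p*(2*p) - p)/2 = -2 + (2*p² - p)/2 = -2 + (-p + 2*p²)/2 = -2 + (p² - p/2) = -2 + p² - p/2)
l(f, u) = √114/2 (l(f, u) = √(29 + (-2 + (-1)² - ½*(-1))) = √(29 + (-2 + 1 + ½)) = √(29 - ½) = √(57/2) = √114/2)
(-15749 + n)/(4259 + l(114, -183)) = (-15749 + 27356)/(4259 + √114/2) = 11607/(4259 + √114/2)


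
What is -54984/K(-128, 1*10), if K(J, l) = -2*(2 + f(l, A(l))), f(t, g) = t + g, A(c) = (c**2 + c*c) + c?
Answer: 4582/37 ≈ 123.84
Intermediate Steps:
A(c) = c + 2*c**2 (A(c) = (c**2 + c**2) + c = 2*c**2 + c = c + 2*c**2)
f(t, g) = g + t
K(J, l) = -4 - 2*l - 2*l*(1 + 2*l) (K(J, l) = -2*(2 + (l*(1 + 2*l) + l)) = -2*(2 + (l + l*(1 + 2*l))) = -2*(2 + l + l*(1 + 2*l)) = -4 - 2*l - 2*l*(1 + 2*l))
-54984/K(-128, 1*10) = -54984/(-4 - 4*10 - 4*(1*10)**2) = -54984/(-4 - 4*10 - 4*10**2) = -54984/(-4 - 40 - 4*100) = -54984/(-4 - 40 - 400) = -54984/(-444) = -54984*(-1/444) = 4582/37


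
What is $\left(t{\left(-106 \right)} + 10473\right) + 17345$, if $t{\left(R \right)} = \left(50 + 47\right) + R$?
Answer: $27809$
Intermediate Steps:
$t{\left(R \right)} = 97 + R$
$\left(t{\left(-106 \right)} + 10473\right) + 17345 = \left(\left(97 - 106\right) + 10473\right) + 17345 = \left(-9 + 10473\right) + 17345 = 10464 + 17345 = 27809$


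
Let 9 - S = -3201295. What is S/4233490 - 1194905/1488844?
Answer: -146188057937/3151503092780 ≈ -0.046387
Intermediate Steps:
S = 3201304 (S = 9 - 1*(-3201295) = 9 + 3201295 = 3201304)
S/4233490 - 1194905/1488844 = 3201304/4233490 - 1194905/1488844 = 3201304*(1/4233490) - 1194905*1/1488844 = 1600652/2116745 - 1194905/1488844 = -146188057937/3151503092780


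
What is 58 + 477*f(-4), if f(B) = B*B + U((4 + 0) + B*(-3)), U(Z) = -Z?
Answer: 58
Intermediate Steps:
f(B) = -4 + B**2 + 3*B (f(B) = B*B - ((4 + 0) + B*(-3)) = B**2 - (4 - 3*B) = B**2 + (-4 + 3*B) = -4 + B**2 + 3*B)
58 + 477*f(-4) = 58 + 477*(-4 + (-4)**2 + 3*(-4)) = 58 + 477*(-4 + 16 - 12) = 58 + 477*0 = 58 + 0 = 58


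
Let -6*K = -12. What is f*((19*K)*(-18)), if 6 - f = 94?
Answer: 60192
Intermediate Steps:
K = 2 (K = -1/6*(-12) = 2)
f = -88 (f = 6 - 1*94 = 6 - 94 = -88)
f*((19*K)*(-18)) = -88*19*2*(-18) = -3344*(-18) = -88*(-684) = 60192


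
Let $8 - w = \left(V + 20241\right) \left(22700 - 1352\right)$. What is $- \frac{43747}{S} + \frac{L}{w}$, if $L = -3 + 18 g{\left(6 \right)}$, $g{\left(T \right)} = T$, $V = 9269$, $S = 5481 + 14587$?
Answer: $- \frac{6889928517181}{3160607011024} \approx -2.1799$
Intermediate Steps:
$S = 20068$
$w = -629979472$ ($w = 8 - \left(9269 + 20241\right) \left(22700 - 1352\right) = 8 - 29510 \cdot 21348 = 8 - 629979480 = -629979472$)
$L = 105$ ($L = -3 + 18 \cdot 6 = -3 + 108 = 105$)
$- \frac{43747}{S} + \frac{L}{w} = - \frac{43747}{20068} + \frac{105}{-629979472} = \left(-43747\right) \frac{1}{20068} + 105 \left(- \frac{1}{629979472}\right) = - \frac{43747}{20068} - \frac{105}{629979472} = - \frac{6889928517181}{3160607011024}$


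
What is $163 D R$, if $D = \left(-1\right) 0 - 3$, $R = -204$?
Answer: $99756$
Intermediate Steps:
$D = -3$ ($D = 0 - 3 = -3$)
$163 D R = 163 \left(-3\right) \left(-204\right) = \left(-489\right) \left(-204\right) = 99756$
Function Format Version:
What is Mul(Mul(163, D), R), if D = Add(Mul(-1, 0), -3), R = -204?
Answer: 99756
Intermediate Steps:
D = -3 (D = Add(0, -3) = -3)
Mul(Mul(163, D), R) = Mul(Mul(163, -3), -204) = Mul(-489, -204) = 99756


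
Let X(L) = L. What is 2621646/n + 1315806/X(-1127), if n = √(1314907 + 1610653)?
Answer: -1315806/1127 + 1310823*√731390/731390 ≈ 365.21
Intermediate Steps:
n = 2*√731390 (n = √2925560 = 2*√731390 ≈ 1710.4)
2621646/n + 1315806/X(-1127) = 2621646/((2*√731390)) + 1315806/(-1127) = 2621646*(√731390/1462780) + 1315806*(-1/1127) = 1310823*√731390/731390 - 1315806/1127 = -1315806/1127 + 1310823*√731390/731390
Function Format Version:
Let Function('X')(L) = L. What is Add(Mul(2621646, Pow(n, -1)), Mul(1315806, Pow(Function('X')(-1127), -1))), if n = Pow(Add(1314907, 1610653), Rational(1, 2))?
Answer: Add(Rational(-1315806, 1127), Mul(Rational(1310823, 731390), Pow(731390, Rational(1, 2)))) ≈ 365.21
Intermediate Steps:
n = Mul(2, Pow(731390, Rational(1, 2))) (n = Pow(2925560, Rational(1, 2)) = Mul(2, Pow(731390, Rational(1, 2))) ≈ 1710.4)
Add(Mul(2621646, Pow(n, -1)), Mul(1315806, Pow(Function('X')(-1127), -1))) = Add(Mul(2621646, Pow(Mul(2, Pow(731390, Rational(1, 2))), -1)), Mul(1315806, Pow(-1127, -1))) = Add(Mul(2621646, Mul(Rational(1, 1462780), Pow(731390, Rational(1, 2)))), Mul(1315806, Rational(-1, 1127))) = Add(Mul(Rational(1310823, 731390), Pow(731390, Rational(1, 2))), Rational(-1315806, 1127)) = Add(Rational(-1315806, 1127), Mul(Rational(1310823, 731390), Pow(731390, Rational(1, 2))))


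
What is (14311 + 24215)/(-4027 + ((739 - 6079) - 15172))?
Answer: -38526/24539 ≈ -1.5700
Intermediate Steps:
(14311 + 24215)/(-4027 + ((739 - 6079) - 15172)) = 38526/(-4027 + (-5340 - 15172)) = 38526/(-4027 - 20512) = 38526/(-24539) = 38526*(-1/24539) = -38526/24539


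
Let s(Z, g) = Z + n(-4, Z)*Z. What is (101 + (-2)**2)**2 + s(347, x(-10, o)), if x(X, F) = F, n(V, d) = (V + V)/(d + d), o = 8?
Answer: 11368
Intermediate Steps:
n(V, d) = V/d (n(V, d) = (2*V)/((2*d)) = (2*V)*(1/(2*d)) = V/d)
s(Z, g) = -4 + Z (s(Z, g) = Z + (-4/Z)*Z = Z - 4 = -4 + Z)
(101 + (-2)**2)**2 + s(347, x(-10, o)) = (101 + (-2)**2)**2 + (-4 + 347) = (101 + 4)**2 + 343 = 105**2 + 343 = 11025 + 343 = 11368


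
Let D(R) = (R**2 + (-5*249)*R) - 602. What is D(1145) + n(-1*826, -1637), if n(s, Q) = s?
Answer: -115928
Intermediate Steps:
D(R) = -602 + R**2 - 1245*R (D(R) = (R**2 - 1245*R) - 602 = -602 + R**2 - 1245*R)
D(1145) + n(-1*826, -1637) = (-602 + 1145**2 - 1245*1145) - 1*826 = (-602 + 1311025 - 1425525) - 826 = -115102 - 826 = -115928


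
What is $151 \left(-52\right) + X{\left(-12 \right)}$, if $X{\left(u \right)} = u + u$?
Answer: $-7876$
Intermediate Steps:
$X{\left(u \right)} = 2 u$
$151 \left(-52\right) + X{\left(-12 \right)} = 151 \left(-52\right) + 2 \left(-12\right) = -7852 - 24 = -7876$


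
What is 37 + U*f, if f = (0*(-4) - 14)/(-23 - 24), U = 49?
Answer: 2425/47 ≈ 51.596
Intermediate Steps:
f = 14/47 (f = (0 - 14)/(-47) = -14*(-1/47) = 14/47 ≈ 0.29787)
37 + U*f = 37 + 49*(14/47) = 37 + 686/47 = 2425/47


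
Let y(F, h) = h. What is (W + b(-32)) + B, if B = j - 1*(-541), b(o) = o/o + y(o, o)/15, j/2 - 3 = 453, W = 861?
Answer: 34693/15 ≈ 2312.9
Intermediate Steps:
j = 912 (j = 6 + 2*453 = 6 + 906 = 912)
b(o) = 1 + o/15 (b(o) = o/o + o/15 = 1 + o*(1/15) = 1 + o/15)
B = 1453 (B = 912 - 1*(-541) = 912 + 541 = 1453)
(W + b(-32)) + B = (861 + (1 + (1/15)*(-32))) + 1453 = (861 + (1 - 32/15)) + 1453 = (861 - 17/15) + 1453 = 12898/15 + 1453 = 34693/15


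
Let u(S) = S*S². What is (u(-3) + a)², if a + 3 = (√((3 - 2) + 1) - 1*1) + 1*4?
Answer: (-27 + √2)² ≈ 654.63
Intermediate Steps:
u(S) = S³
a = √2 (a = -3 + ((√((3 - 2) + 1) - 1*1) + 1*4) = -3 + ((√(1 + 1) - 1) + 4) = -3 + ((√2 - 1) + 4) = -3 + ((-1 + √2) + 4) = -3 + (3 + √2) = √2 ≈ 1.4142)
(u(-3) + a)² = ((-3)³ + √2)² = (-27 + √2)²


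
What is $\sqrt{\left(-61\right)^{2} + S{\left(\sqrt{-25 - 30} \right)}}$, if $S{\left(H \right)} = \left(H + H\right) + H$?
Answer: $\sqrt{3721 + 3 i \sqrt{55}} \approx 61.0 + 0.1824 i$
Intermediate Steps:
$S{\left(H \right)} = 3 H$ ($S{\left(H \right)} = 2 H + H = 3 H$)
$\sqrt{\left(-61\right)^{2} + S{\left(\sqrt{-25 - 30} \right)}} = \sqrt{\left(-61\right)^{2} + 3 \sqrt{-25 - 30}} = \sqrt{3721 + 3 \sqrt{-55}} = \sqrt{3721 + 3 i \sqrt{55}}$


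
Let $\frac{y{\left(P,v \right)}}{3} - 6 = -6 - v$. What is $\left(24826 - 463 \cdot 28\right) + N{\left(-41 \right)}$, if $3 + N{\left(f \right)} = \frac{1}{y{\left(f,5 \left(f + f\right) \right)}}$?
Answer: $\frac{14586571}{1230} \approx 11859.0$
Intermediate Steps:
$y{\left(P,v \right)} = - 3 v$ ($y{\left(P,v \right)} = 18 + 3 \left(-6 - v\right) = 18 - \left(18 + 3 v\right) = - 3 v$)
$N{\left(f \right)} = -3 - \frac{1}{30 f}$ ($N{\left(f \right)} = -3 + \frac{1}{\left(-3\right) 5 \left(f + f\right)} = -3 + \frac{1}{\left(-3\right) 5 \cdot 2 f} = -3 + \frac{1}{\left(-3\right) 10 f} = -3 + \frac{1}{\left(-30\right) f} = -3 - \frac{1}{30 f}$)
$\left(24826 - 463 \cdot 28\right) + N{\left(-41 \right)} = \left(24826 - 463 \cdot 28\right) - \left(3 + \frac{1}{30 \left(-41\right)}\right) = \left(24826 - 12964\right) - \frac{3689}{1230} = \left(24826 - 12964\right) + \left(-3 + \frac{1}{1230}\right) = 11862 - \frac{3689}{1230} = \frac{14586571}{1230}$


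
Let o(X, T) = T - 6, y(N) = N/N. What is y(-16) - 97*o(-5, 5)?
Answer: 98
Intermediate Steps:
y(N) = 1
o(X, T) = -6 + T
y(-16) - 97*o(-5, 5) = 1 - 97*(-6 + 5) = 1 - 97*(-1) = 1 + 97 = 98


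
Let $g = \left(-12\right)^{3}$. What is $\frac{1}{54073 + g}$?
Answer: $\frac{1}{52345} \approx 1.9104 \cdot 10^{-5}$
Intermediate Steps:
$g = -1728$
$\frac{1}{54073 + g} = \frac{1}{54073 - 1728} = \frac{1}{52345}$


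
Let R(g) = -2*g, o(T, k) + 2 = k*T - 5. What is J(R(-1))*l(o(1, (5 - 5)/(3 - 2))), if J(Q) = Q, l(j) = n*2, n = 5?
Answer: 20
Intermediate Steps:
o(T, k) = -7 + T*k (o(T, k) = -2 + (k*T - 5) = -2 + (T*k - 5) = -2 + (-5 + T*k) = -7 + T*k)
l(j) = 10 (l(j) = 5*2 = 10)
J(R(-1))*l(o(1, (5 - 5)/(3 - 2))) = -2*(-1)*10 = 2*10 = 20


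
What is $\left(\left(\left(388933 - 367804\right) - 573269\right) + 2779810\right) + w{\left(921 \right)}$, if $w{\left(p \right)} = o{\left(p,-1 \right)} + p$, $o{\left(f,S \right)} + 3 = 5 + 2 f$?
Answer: $2230435$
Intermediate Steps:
$o{\left(f,S \right)} = 2 + 2 f$ ($o{\left(f,S \right)} = -3 + \left(5 + 2 f\right) = 2 + 2 f$)
$w{\left(p \right)} = 2 + 3 p$ ($w{\left(p \right)} = \left(2 + 2 p\right) + p = 2 + 3 p$)
$\left(\left(\left(388933 - 367804\right) - 573269\right) + 2779810\right) + w{\left(921 \right)} = \left(\left(\left(388933 - 367804\right) - 573269\right) + 2779810\right) + \left(2 + 3 \cdot 921\right) = \left(\left(21129 - 573269\right) + 2779810\right) + \left(2 + 2763\right) = \left(-552140 + 2779810\right) + 2765 = 2227670 + 2765 = 2230435$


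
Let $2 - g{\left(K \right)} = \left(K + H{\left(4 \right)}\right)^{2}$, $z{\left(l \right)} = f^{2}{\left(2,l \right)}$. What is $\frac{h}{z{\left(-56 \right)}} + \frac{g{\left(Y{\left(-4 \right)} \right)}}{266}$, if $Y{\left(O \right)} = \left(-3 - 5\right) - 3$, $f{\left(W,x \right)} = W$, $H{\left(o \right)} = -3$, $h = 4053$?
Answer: $\frac{538661}{532} \approx 1012.5$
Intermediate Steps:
$Y{\left(O \right)} = -11$ ($Y{\left(O \right)} = -8 - 3 = -11$)
$z{\left(l \right)} = 4$ ($z{\left(l \right)} = 2^{2} = 4$)
$g{\left(K \right)} = 2 - \left(-3 + K\right)^{2}$ ($g{\left(K \right)} = 2 - \left(K - 3\right)^{2} = 2 - \left(-3 + K\right)^{2}$)
$\frac{h}{z{\left(-56 \right)}} + \frac{g{\left(Y{\left(-4 \right)} \right)}}{266} = \frac{4053}{4} + \frac{2 - \left(-3 - 11\right)^{2}}{266} = 4053 \cdot \frac{1}{4} + \left(2 - \left(-14\right)^{2}\right) \frac{1}{266} = \frac{4053}{4} + \left(2 - 196\right) \frac{1}{266} = \frac{4053}{4} - \frac{97}{133} = \frac{538661}{532}$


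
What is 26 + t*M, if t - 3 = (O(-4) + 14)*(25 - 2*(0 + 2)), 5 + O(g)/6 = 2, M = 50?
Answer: -4024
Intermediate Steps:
O(g) = -18 (O(g) = -30 + 6*2 = -30 + 12 = -18)
t = -81 (t = 3 + (-18 + 14)*(25 - 2*(0 + 2)) = 3 - 4*(25 - 2*2) = 3 - 4*(25 - 4) = 3 - 4*21 = 3 - 84 = -81)
26 + t*M = 26 - 81*50 = 26 - 4050 = -4024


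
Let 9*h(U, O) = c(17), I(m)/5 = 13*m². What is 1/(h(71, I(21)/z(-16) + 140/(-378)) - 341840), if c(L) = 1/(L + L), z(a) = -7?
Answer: -306/104603039 ≈ -2.9253e-6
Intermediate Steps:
c(L) = 1/(2*L)
I(m) = 65*m² (I(m) = 5*(13*m²) = 65*m²)
h(U, O) = 1/306 (h(U, O) = ((½)/17)/9 = ((½)*(1/17))/9 = (⅑)*(1/34) = 1/306)
1/(h(71, I(21)/z(-16) + 140/(-378)) - 341840) = 1/(1/306 - 341840) = 1/(-104603039/306) = -306/104603039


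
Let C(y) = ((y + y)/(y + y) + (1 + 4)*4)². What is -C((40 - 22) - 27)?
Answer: -441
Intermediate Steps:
C(y) = 441 (C(y) = ((2*y)/((2*y)) + 5*4)² = ((2*y)*(1/(2*y)) + 20)² = (1 + 20)² = 21² = 441)
-C((40 - 22) - 27) = -1*441 = -441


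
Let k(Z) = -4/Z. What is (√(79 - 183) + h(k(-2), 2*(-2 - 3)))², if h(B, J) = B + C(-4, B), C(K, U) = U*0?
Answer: -100 + 8*I*√26 ≈ -100.0 + 40.792*I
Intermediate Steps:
C(K, U) = 0
h(B, J) = B (h(B, J) = B + 0 = B)
(√(79 - 183) + h(k(-2), 2*(-2 - 3)))² = (√(79 - 183) - 4/(-2))² = (√(-104) - 4*(-½))² = (2*I*√26 + 2)² = (2 + 2*I*√26)²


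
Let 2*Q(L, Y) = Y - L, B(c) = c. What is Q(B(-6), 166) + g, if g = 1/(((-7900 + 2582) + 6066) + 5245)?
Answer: 515399/5993 ≈ 86.000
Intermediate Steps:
g = 1/5993 (g = 1/((-5318 + 6066) + 5245) = 1/(748 + 5245) = 1/5993 ≈ 0.00016686)
Q(L, Y) = Y/2 - L/2 (Q(L, Y) = (Y - L)/2 = Y/2 - L/2)
Q(B(-6), 166) + g = ((½)*166 - ½*(-6)) + 1/5993 = (83 + 3) + 1/5993 = 86 + 1/5993 = 515399/5993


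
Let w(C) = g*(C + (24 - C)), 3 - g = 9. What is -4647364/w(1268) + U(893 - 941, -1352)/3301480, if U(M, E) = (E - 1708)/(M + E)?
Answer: 67126409433277/2079932400 ≈ 32273.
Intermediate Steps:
g = -6 (g = 3 - 1*9 = 3 - 9 = -6)
U(M, E) = (-1708 + E)/(E + M)
w(C) = -144 (w(C) = -6*(C + (24 - C)) = -6*24 = -144)
-4647364/w(1268) + U(893 - 941, -1352)/3301480 = -4647364/(-144) + ((-1708 - 1352)/(-1352 + (893 - 941)))/3301480 = -4647364*(-1/144) + (-3060/(-1352 - 48))*(1/3301480) = 1161841/36 + (-3060/(-1400))*(1/3301480) = 1161841/36 - 1/1400*(-3060)*(1/3301480) = 1161841/36 + (153/70)*(1/3301480) = 1161841/36 + 153/231103600 = 67126409433277/2079932400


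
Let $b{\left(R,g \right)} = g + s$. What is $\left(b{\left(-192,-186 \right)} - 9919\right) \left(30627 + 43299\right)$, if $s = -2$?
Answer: $-747170082$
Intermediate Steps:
$b{\left(R,g \right)} = -2 + g$ ($b{\left(R,g \right)} = g - 2 = -2 + g$)
$\left(b{\left(-192,-186 \right)} - 9919\right) \left(30627 + 43299\right) = \left(\left(-2 - 186\right) - 9919\right) \left(30627 + 43299\right) = \left(-188 - 9919\right) 73926 = \left(-10107\right) 73926 = -747170082$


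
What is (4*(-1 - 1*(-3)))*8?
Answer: 64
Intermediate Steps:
(4*(-1 - 1*(-3)))*8 = (4*(-1 + 3))*8 = (4*2)*8 = 8*8 = 64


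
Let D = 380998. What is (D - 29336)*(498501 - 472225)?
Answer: 9240270712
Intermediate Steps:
(D - 29336)*(498501 - 472225) = (380998 - 29336)*(498501 - 472225) = 351662*26276 = 9240270712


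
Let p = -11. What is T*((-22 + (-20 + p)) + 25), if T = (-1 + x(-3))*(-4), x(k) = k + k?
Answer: -784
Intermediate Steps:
x(k) = 2*k
T = 28 (T = (-1 + 2*(-3))*(-4) = (-1 - 6)*(-4) = -7*(-4) = 28)
T*((-22 + (-20 + p)) + 25) = 28*((-22 + (-20 - 11)) + 25) = 28*((-22 - 31) + 25) = 28*(-53 + 25) = 28*(-28) = -784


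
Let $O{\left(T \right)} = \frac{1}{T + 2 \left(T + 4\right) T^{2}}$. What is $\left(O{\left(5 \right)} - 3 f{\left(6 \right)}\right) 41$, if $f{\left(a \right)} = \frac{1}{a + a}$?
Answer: $- \frac{18491}{1820} \approx -10.16$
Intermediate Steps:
$O{\left(T \right)} = \frac{1}{T + T^{2} \left(8 + 2 T\right)}$ ($O{\left(T \right)} = \frac{1}{T + 2 \left(4 + T\right) T^{2}} = \frac{1}{T + \left(8 + 2 T\right) T^{2}} = \frac{1}{T + T^{2} \left(8 + 2 T\right)}$)
$f{\left(a \right)} = \frac{1}{2 a}$
$\left(O{\left(5 \right)} - 3 f{\left(6 \right)}\right) 41 = \left(\frac{1}{5 \left(1 + 2 \cdot 5^{2} + 8 \cdot 5\right)} - 3 \frac{1}{2 \cdot 6}\right) 41 = \left(\frac{1}{5 \left(1 + 2 \cdot 25 + 40\right)} - 3 \cdot \frac{1}{2} \cdot \frac{1}{6}\right) 41 = \left(\frac{1}{5 \left(1 + 50 + 40\right)} - \frac{1}{4}\right) 41 = \left(\frac{1}{5 \cdot 91} - \frac{1}{4}\right) 41 = \left(\frac{1}{5} \cdot \frac{1}{91} - \frac{1}{4}\right) 41 = \left(\frac{1}{455} - \frac{1}{4}\right) 41 = \left(- \frac{451}{1820}\right) 41 = - \frac{18491}{1820}$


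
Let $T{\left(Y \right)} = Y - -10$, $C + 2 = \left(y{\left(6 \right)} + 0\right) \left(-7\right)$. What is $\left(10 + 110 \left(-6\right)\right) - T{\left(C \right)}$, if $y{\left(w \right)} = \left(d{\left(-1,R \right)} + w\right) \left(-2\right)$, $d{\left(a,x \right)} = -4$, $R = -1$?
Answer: $-686$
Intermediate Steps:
$y{\left(w \right)} = 8 - 2 w$ ($y{\left(w \right)} = \left(-4 + w\right) \left(-2\right) = 8 - 2 w$)
$C = 26$ ($C = -2 + \left(\left(8 - 12\right) + 0\right) \left(-7\right) = -2 + \left(-4 + 0\right) \left(-7\right) = -2 - -28 = -2 + 28 = 26$)
$T{\left(Y \right)} = 10 + Y$ ($T{\left(Y \right)} = Y + 10 = 10 + Y$)
$\left(10 + 110 \left(-6\right)\right) - T{\left(C \right)} = \left(10 + 110 \left(-6\right)\right) - \left(10 + 26\right) = \left(10 - 660\right) - 36 = -650 - 36 = -686$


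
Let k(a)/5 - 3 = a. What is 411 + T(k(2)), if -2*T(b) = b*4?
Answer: 361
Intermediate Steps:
k(a) = 15 + 5*a
T(b) = -2*b (T(b) = -b*4/2 = -2*b)
411 + T(k(2)) = 411 - 2*(15 + 5*2) = 411 - 2*(15 + 10) = 411 - 2*25 = 411 - 50 = 361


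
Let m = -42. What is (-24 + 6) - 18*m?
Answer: 738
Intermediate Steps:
(-24 + 6) - 18*m = (-24 + 6) - 18*(-42) = -18 + 756 = 738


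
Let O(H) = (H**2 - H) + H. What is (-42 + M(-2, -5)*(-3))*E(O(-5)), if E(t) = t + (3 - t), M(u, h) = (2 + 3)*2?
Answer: -216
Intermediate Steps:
O(H) = H**2
M(u, h) = 10 (M(u, h) = 5*2 = 10)
E(t) = 3
(-42 + M(-2, -5)*(-3))*E(O(-5)) = (-42 + 10*(-3))*3 = (-42 - 30)*3 = -72*3 = -216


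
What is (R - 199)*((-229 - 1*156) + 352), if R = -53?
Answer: 8316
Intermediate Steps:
(R - 199)*((-229 - 1*156) + 352) = (-53 - 199)*((-229 - 1*156) + 352) = -252*((-229 - 156) + 352) = -252*(-385 + 352) = -252*(-33) = 8316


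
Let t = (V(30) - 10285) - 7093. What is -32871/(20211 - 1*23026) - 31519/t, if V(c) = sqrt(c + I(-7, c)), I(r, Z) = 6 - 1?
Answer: 11468752848809/850115499935 + 31519*sqrt(35)/301994849 ≈ 13.491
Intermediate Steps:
I(r, Z) = 5
V(c) = sqrt(5 + c) (V(c) = sqrt(c + 5) = sqrt(5 + c))
t = -17378 + sqrt(35) (t = (sqrt(5 + 30) - 10285) - 7093 = (sqrt(35) - 10285) - 7093 = (-10285 + sqrt(35)) - 7093 = -17378 + sqrt(35) ≈ -17372.)
-32871/(20211 - 1*23026) - 31519/t = -32871/(20211 - 1*23026) - 31519/(-17378 + sqrt(35)) = -32871/(20211 - 23026) - 31519/(-17378 + sqrt(35)) = -32871/(-2815) - 31519/(-17378 + sqrt(35)) = -32871*(-1/2815) - 31519/(-17378 + sqrt(35)) = 32871/2815 - 31519/(-17378 + sqrt(35))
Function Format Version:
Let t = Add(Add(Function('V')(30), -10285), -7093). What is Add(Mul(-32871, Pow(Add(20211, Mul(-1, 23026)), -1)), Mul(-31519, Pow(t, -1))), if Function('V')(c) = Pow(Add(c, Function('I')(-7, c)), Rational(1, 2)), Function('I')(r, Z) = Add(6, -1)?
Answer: Add(Rational(11468752848809, 850115499935), Mul(Rational(31519, 301994849), Pow(35, Rational(1, 2)))) ≈ 13.491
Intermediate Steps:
Function('I')(r, Z) = 5
Function('V')(c) = Pow(Add(5, c), Rational(1, 2)) (Function('V')(c) = Pow(Add(c, 5), Rational(1, 2)) = Pow(Add(5, c), Rational(1, 2)))
t = Add(-17378, Pow(35, Rational(1, 2))) (t = Add(Add(Pow(Add(5, 30), Rational(1, 2)), -10285), -7093) = Add(Add(Pow(35, Rational(1, 2)), -10285), -7093) = Add(Add(-10285, Pow(35, Rational(1, 2))), -7093) = Add(-17378, Pow(35, Rational(1, 2))) ≈ -17372.)
Add(Mul(-32871, Pow(Add(20211, Mul(-1, 23026)), -1)), Mul(-31519, Pow(t, -1))) = Add(Mul(-32871, Pow(Add(20211, Mul(-1, 23026)), -1)), Mul(-31519, Pow(Add(-17378, Pow(35, Rational(1, 2))), -1))) = Add(Mul(-32871, Pow(Add(20211, -23026), -1)), Mul(-31519, Pow(Add(-17378, Pow(35, Rational(1, 2))), -1))) = Add(Mul(-32871, Pow(-2815, -1)), Mul(-31519, Pow(Add(-17378, Pow(35, Rational(1, 2))), -1))) = Add(Mul(-32871, Rational(-1, 2815)), Mul(-31519, Pow(Add(-17378, Pow(35, Rational(1, 2))), -1))) = Add(Rational(32871, 2815), Mul(-31519, Pow(Add(-17378, Pow(35, Rational(1, 2))), -1)))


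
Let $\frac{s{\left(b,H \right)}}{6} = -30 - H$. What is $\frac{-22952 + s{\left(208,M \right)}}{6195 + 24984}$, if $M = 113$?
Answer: $- \frac{23810}{31179} \approx -0.76365$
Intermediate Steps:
$s{\left(b,H \right)} = -180 - 6 H$ ($s{\left(b,H \right)} = 6 \left(-30 - H\right) = -180 - 6 H$)
$\frac{-22952 + s{\left(208,M \right)}}{6195 + 24984} = \frac{-22952 - 858}{6195 + 24984} = \frac{-22952 - 858}{31179} = \left(-22952 - 858\right) \frac{1}{31179} = \left(-23810\right) \frac{1}{31179} = - \frac{23810}{31179}$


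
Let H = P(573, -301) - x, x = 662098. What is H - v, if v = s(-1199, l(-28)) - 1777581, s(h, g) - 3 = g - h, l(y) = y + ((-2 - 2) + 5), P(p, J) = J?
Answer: 1114007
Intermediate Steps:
l(y) = 1 + y (l(y) = y + (-4 + 5) = y + 1 = 1 + y)
s(h, g) = 3 + g - h (s(h, g) = 3 + (g - h) = 3 + g - h)
v = -1776406 (v = (3 + (1 - 28) - 1*(-1199)) - 1777581 = (3 - 27 + 1199) - 1777581 = 1175 - 1777581 = -1776406)
H = -662399 (H = -301 - 1*662098 = -301 - 662098 = -662399)
H - v = -662399 - 1*(-1776406) = -662399 + 1776406 = 1114007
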